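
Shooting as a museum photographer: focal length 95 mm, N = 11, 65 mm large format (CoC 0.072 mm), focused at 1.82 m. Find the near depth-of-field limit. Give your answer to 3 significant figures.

Hyperfocal distance H = f²/(N·c) + f = 95²/(11 × 0.072) + 95 = 9025/0.792 + 95 ≈ 11490.2 mm ≈ 11.49 m.
Near limit Dn = s·(H − f)/(H + s − 2f) = 1820 × (11490.2 − 95) / (11490.2 + 1820 − 2 × 95) = 1820 × 11395.2 / 13120.2 ≈ 1580.7 mm ≈ 1.58 m.

1.58 m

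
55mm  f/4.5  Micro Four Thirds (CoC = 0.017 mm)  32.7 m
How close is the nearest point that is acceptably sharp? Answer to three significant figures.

Hyperfocal distance H = f²/(N·c) + f = 55²/(4.5 × 0.017) + 55 = 3025/0.0765 + 55 ≈ 39597.5 mm ≈ 39.60 m.
Near limit Dn = s·(H − f)/(H + s − 2f) = 32700 × (39597.5 − 55) / (39597.5 + 32700 − 2 × 55) = 32700 × 39542.5 / 72187.5 ≈ 17912 mm ≈ 17.9 m.

17.9 m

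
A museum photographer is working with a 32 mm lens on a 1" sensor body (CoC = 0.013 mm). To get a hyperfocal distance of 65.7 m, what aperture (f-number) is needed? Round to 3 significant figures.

Rearrange H = f²/(N·c) + f for N: N = f² / ((H − f)·c).
N = 32² / ((65700 − 32) × 0.013) = 1024 / 853.7 ≈ 1.20.

f/1.20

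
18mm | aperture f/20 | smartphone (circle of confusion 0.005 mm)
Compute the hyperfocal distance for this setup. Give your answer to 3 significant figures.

Hyperfocal distance H = f²/(N·c) + f = 18²/(20 × 0.005) + 18 = 324/0.1 + 18 ≈ 3258.0 mm ≈ 3.26 m.

3.26 m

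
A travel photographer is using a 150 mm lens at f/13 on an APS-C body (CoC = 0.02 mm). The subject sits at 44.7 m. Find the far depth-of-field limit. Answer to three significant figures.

Hyperfocal distance H = f²/(N·c) + f = 150²/(13 × 0.02) + 150 = 22500/0.26 + 150 ≈ 86688.5 mm ≈ 86.69 m.
Far limit Df = s·(H − f)/(H − s) = 44700 × (86688.5 − 150) / (86688.5 − 44700) = 44700 × 86538.5 / 41988.5 ≈ 92127 mm ≈ 92.1 m.

92.1 m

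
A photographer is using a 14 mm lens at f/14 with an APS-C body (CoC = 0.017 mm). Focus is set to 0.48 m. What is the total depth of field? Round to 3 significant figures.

0.799 m

Hyperfocal distance H = f²/(N·c) + f = 14²/(14 × 0.017) + 14 = 196/0.238 + 14 ≈ 837.5 mm ≈ 0.838 m.
Near limit Dn = s·(H − f)/(H + s − 2f) = 480 × (837.5 − 14) / (837.5 + 480 − 2 × 14) = 480 × 823.5 / 1289.5 ≈ 306.54 mm.
Far limit Df = s·(H − f)/(H − s) = 480 × (837.5 − 14) / (837.5 − 480) = 480 × 823.5 / 357.5 ≈ 1105.63 mm.
Depth of field = Df − Dn = 1105.63 − 306.54 ≈ 799.09 mm ≈ 0.799 m.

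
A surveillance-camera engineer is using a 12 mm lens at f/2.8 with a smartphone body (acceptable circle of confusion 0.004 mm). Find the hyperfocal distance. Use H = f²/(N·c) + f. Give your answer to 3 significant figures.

Hyperfocal distance H = f²/(N·c) + f = 12²/(2.8 × 0.004) + 12 = 144/0.0112 + 12 ≈ 12869.1 mm ≈ 12.9 m.

12.9 m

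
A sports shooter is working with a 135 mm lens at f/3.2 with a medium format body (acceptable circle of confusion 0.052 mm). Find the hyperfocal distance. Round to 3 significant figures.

Hyperfocal distance H = f²/(N·c) + f = 135²/(3.2 × 0.052) + 135 = 18225/0.1664 + 135 ≈ 109660.2 mm ≈ 110 m.

110 m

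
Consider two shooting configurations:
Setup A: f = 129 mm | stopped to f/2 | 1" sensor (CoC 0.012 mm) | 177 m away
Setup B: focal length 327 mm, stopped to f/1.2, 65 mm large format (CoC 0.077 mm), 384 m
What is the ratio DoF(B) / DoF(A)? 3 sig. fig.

Setup A: H = 129²/(2×0.012) + 129 ≈ 693504.0 mm; DoF = Df − Dn = 237612 − 141026 ≈ 96586 mm.
Setup B: H = 327²/(1.2×0.077) + 327 ≈ 1157567.3 mm; DoF = Df − Dn = 574456 − 288388 ≈ 286068 mm.
Ratio = 286068 / 96586 ≈ 2.96.

2.96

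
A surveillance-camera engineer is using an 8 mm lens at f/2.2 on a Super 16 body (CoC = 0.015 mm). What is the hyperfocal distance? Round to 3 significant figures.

Hyperfocal distance H = f²/(N·c) + f = 8²/(2.2 × 0.015) + 8 = 64/0.033 + 8 ≈ 1947.4 mm ≈ 1.95 m.

1.95 m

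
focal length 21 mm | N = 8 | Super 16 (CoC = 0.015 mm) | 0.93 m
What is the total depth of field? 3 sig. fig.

490 mm

Hyperfocal distance H = f²/(N·c) + f = 21²/(8 × 0.015) + 21 = 441/0.12 + 21 ≈ 3696.0 mm ≈ 3.696 m.
Near limit Dn = s·(H − f)/(H + s − 2f) = 930 × (3696.0 − 21) / (3696.0 + 930 − 2 × 21) = 930 × 3675.0 / 4584.0 ≈ 745.58 mm.
Far limit Df = s·(H − f)/(H − s) = 930 × (3696.0 − 21) / (3696.0 − 930) = 930 × 3675.0 / 2766.0 ≈ 1235.63 mm.
Depth of field = Df − Dn = 1235.63 − 745.58 ≈ 490.05 mm.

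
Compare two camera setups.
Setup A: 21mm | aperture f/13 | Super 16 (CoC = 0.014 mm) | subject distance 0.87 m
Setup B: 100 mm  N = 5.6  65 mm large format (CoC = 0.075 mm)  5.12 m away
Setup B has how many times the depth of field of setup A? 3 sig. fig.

Setup A: H = 21²/(13×0.014) + 21 ≈ 2444.1 mm; DoF = Df − Dn = 1339.25 − 644.26 ≈ 694.99 mm.
Setup B: H = 100²/(5.6×0.075) + 100 ≈ 23909.5 mm; DoF = Df − Dn = 6487.9 − 4228.5 ≈ 2259.4 mm.
Ratio = 2259.4 / 694.99 ≈ 3.25.

3.25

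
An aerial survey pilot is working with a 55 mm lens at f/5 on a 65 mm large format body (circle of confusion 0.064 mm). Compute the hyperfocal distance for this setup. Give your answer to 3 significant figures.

9.51 m

Hyperfocal distance H = f²/(N·c) + f = 55²/(5 × 0.064) + 55 = 3025/0.32 + 55 ≈ 9508.1 mm ≈ 9.51 m.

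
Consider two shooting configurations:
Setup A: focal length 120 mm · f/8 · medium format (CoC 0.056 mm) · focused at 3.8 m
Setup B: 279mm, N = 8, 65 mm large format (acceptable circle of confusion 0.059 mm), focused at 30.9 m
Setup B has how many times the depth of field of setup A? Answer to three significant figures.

13.5

Setup A: H = 120²/(8×0.056) + 120 ≈ 32262.9 mm; DoF = Df − Dn = 4291.31 − 3409.63 ≈ 881.68 mm.
Setup B: H = 279²/(8×0.059) + 279 ≈ 165196.4 mm; DoF = Df − Dn = 37946 − 26061 ≈ 11885 mm.
Ratio = 11885 / 881.68 ≈ 13.5.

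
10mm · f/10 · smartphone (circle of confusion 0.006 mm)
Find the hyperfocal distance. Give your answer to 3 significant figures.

Hyperfocal distance H = f²/(N·c) + f = 10²/(10 × 0.006) + 10 = 100/0.06 + 10 ≈ 1676.7 mm ≈ 1.68 m.

1.68 m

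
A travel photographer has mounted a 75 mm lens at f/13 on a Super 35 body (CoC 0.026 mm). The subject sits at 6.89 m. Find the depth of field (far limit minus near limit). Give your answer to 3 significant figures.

6.78 m

Hyperfocal distance H = f²/(N·c) + f = 75²/(13 × 0.026) + 75 = 5625/0.338 + 75 ≈ 16717.0 mm ≈ 16.72 m.
Near limit Dn = s·(H − f)/(H + s − 2f) = 6890 × (16717.0 − 75) / (16717.0 + 6890 − 2 × 75) = 6890 × 16642.0 / 23457.0 ≈ 4888.2 mm.
Far limit Df = s·(H − f)/(H − s) = 6890 × (16717.0 − 75) / (16717.0 − 6890) = 6890 × 16642.0 / 9827.0 ≈ 11668.2 mm.
Depth of field = Df − Dn = 11668.2 − 4888.2 ≈ 6780.0 mm ≈ 6.78 m.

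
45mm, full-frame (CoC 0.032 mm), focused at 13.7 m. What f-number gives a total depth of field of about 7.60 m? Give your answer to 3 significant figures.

Write h = H − f = f²/(N·c). The thin-lens limits are Dn = s·h/(h + (s−f)) and Df = s·h/(h − (s−f)), so DoF = Df − Dn = 2·s·(s−f)·h / (h² − (s−f)²).
That is a quadratic in h: DoF·h² − 2·s·(s−f)·h − DoF·(s−f)² = 0 ⇒ h = (s−f)·(s + √(s² + DoF²)) / DoF = 13655 × (13700 + √(13700² + 7600²)) / 7600 = 13655 × (13700 + 15666.8) / 7600 ≈ 52764 mm.
Then N = f²/(c·h) = 45² / (0.032 × 52764) = 2025 / 1688.4 ≈ 1.20.

f/1.20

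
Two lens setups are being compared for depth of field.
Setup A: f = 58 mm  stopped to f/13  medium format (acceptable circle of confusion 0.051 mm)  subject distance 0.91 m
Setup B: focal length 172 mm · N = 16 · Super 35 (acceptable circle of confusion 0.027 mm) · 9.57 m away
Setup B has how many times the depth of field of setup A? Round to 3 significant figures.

Setup A: H = 58²/(13×0.051) + 58 ≈ 5131.9 mm; DoF = Df − Dn = 1093.64 − 779.16 ≈ 314.48 mm.
Setup B: H = 172²/(16×0.027) + 172 ≈ 68653.5 mm; DoF = Df − Dn = 11092.2 − 8415.2 ≈ 2677.0 mm.
Ratio = 2677.0 / 314.48 ≈ 8.51.

8.51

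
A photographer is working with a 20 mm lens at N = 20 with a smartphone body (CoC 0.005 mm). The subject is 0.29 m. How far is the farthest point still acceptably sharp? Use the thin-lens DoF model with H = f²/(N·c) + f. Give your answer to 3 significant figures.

311 mm

Hyperfocal distance H = f²/(N·c) + f = 20²/(20 × 0.005) + 20 = 400/0.1 + 20 ≈ 4020.0 mm ≈ 4.020 m.
Far limit Df = s·(H − f)/(H − s) = 290 × (4020.0 − 20) / (4020.0 − 290) = 290 × 4000.0 / 3730.0 ≈ 310.99 mm.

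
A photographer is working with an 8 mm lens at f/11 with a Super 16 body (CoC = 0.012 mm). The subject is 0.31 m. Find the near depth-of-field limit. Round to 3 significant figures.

Hyperfocal distance H = f²/(N·c) + f = 8²/(11 × 0.012) + 8 = 64/0.132 + 8 ≈ 492.8 mm ≈ 0.493 m.
Near limit Dn = s·(H − f)/(H + s − 2f) = 310 × (492.8 − 8) / (492.8 + 310 − 2 × 8) = 310 × 484.8 / 786.8 ≈ 191.02 mm.

191 mm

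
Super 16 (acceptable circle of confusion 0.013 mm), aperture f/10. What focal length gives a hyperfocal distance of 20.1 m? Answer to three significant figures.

51.1 mm

From H = f²/(N·c) + f, with f ≪ H: f ≈ √(H·N·c) = √(20100 × 10 × 0.013) = √2613.0 ≈ 51.12 mm.
The +f correction barely moves this — solving exactly, f² + N·c·f − N·c·H = 0 ⇒ f = (−N·c + √((N·c)² + 4·N·c·H))/2 = (−0.13 + √10452)/2 ≈ 51.053 mm, so f ≈ 51.1 mm.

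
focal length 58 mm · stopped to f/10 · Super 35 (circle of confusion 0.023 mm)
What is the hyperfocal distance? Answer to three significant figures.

14.7 m

Hyperfocal distance H = f²/(N·c) + f = 58²/(10 × 0.023) + 58 = 3364/0.23 + 58 ≈ 14684.1 mm ≈ 14.7 m.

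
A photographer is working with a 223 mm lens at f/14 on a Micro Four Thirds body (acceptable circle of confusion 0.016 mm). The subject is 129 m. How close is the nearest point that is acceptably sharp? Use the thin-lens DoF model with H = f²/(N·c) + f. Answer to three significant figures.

Hyperfocal distance H = f²/(N·c) + f = 223²/(14 × 0.016) + 223 = 49729/0.224 + 223 ≈ 222227.5 mm ≈ 222.2 m.
Near limit Dn = s·(H − f)/(H + s − 2f) = 129000 × (222227.5 − 223) / (222227.5 + 129000 − 2 × 223) = 129000 × 222004.5 / 350781.5 ≈ 81642 mm ≈ 81.6 m.

81.6 m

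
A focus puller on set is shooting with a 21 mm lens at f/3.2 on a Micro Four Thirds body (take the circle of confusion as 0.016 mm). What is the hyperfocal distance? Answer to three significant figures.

Hyperfocal distance H = f²/(N·c) + f = 21²/(3.2 × 0.016) + 21 = 441/0.0512 + 21 ≈ 8634.3 mm ≈ 8.63 m.

8.63 m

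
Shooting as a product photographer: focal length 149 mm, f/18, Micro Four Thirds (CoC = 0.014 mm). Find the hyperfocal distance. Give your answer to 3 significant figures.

88.2 m

Hyperfocal distance H = f²/(N·c) + f = 149²/(18 × 0.014) + 149 = 22201/0.252 + 149 ≈ 88248.2 mm ≈ 88.2 m.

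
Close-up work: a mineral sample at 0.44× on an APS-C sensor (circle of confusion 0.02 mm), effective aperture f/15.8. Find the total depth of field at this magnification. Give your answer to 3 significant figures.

At magnification m, DoF ≈ 2·N_eff·c/m² = 2 × 15.8 × 0.02 / 0.44² = 0.632 / 0.1936 ≈ 3.26 mm.

3.26 mm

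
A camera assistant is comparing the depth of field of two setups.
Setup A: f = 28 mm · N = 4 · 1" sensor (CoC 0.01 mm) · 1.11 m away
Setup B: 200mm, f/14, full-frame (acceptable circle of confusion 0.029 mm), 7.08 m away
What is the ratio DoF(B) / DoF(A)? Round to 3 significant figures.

Setup A: H = 28²/(4×0.01) + 28 ≈ 19628.0 mm; DoF = Df − Dn = 1174.86 − 1051.93 ≈ 122.93 mm.
Setup B: H = 200²/(14×0.029) + 200 ≈ 98722.2 mm; DoF = Df − Dn = 7611.53 − 6617.86 ≈ 993.67 mm.
Ratio = 993.67 / 122.93 ≈ 8.08.

8.08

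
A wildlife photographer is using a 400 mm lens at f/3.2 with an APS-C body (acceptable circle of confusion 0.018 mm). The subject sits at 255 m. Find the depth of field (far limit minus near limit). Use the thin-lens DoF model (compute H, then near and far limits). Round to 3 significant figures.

47.1 m

Hyperfocal distance H = f²/(N·c) + f = 400²/(3.2 × 0.018) + 400 = 160000/0.0576 + 400 ≈ 2778177.8 mm ≈ 2778 m.
Near limit Dn = s·(H − f)/(H + s − 2f) = 255000 × (2778177.8 − 400) / (2778177.8 + 255000 − 2 × 400) = 255000 × 2777777.8 / 3032377.8 ≈ 233590 mm.
Far limit Df = s·(H − f)/(H − s) = 255000 × (2778177.8 − 400) / (2778177.8 − 255000) = 255000 × 2777777.8 / 2523177.8 ≈ 280731 mm.
Depth of field = Df − Dn = 280731 − 233590 ≈ 47141 mm ≈ 47.1 m.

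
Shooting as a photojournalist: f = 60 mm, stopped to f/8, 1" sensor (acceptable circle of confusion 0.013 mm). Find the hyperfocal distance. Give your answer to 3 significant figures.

Hyperfocal distance H = f²/(N·c) + f = 60²/(8 × 0.013) + 60 = 3600/0.104 + 60 ≈ 34675.4 mm ≈ 34.7 m.

34.7 m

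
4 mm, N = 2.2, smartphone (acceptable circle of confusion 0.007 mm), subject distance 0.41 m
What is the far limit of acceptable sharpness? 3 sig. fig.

Hyperfocal distance H = f²/(N·c) + f = 4²/(2.2 × 0.007) + 4 = 16/0.0154 + 4 ≈ 1043.0 mm ≈ 1.043 m.
Far limit Df = s·(H − f)/(H − s) = 410 × (1043.0 − 4) / (1043.0 − 410) = 410 × 1039.0 / 633.0 ≈ 672.99 mm ≈ 0.673 m.

0.673 m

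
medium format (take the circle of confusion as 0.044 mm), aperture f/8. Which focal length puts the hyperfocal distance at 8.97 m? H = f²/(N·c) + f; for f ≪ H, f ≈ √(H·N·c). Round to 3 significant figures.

From H = f²/(N·c) + f, with f ≪ H: f ≈ √(H·N·c) = √(8970 × 8 × 0.044) = √3157.4 ≈ 56.19 mm.
Exact: f² + N·c·f − N·c·H = 0 ⇒ f = (−N·c + √((N·c)² + 4·N·c·H))/2 = (−0.352 + √12630)/2 ≈ 56.015 mm ≈ 56.0 mm.

56.0 mm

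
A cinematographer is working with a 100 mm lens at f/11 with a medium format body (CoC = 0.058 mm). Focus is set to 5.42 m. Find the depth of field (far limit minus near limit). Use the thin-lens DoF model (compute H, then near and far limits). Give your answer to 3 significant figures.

Hyperfocal distance H = f²/(N·c) + f = 100²/(11 × 0.058) + 100 = 10000/0.638 + 100 ≈ 15774.0 mm ≈ 15.77 m.
Near limit Dn = s·(H − f)/(H + s − 2f) = 5420 × (15774.0 − 100) / (15774.0 + 5420 − 2 × 100) = 5420 × 15674.0 / 20994.0 ≈ 4046.5 mm.
Far limit Df = s·(H − f)/(H − s) = 5420 × (15774.0 − 100) / (15774.0 − 5420) = 5420 × 15674.0 / 10354.0 ≈ 8204.9 mm.
Depth of field = Df − Dn = 8204.9 − 4046.5 ≈ 4158.4 mm ≈ 4.16 m.

4.16 m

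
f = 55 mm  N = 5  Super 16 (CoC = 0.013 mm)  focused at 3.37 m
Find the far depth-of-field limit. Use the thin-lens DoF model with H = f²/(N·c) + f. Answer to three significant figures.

Hyperfocal distance H = f²/(N·c) + f = 55²/(5 × 0.013) + 55 = 3025/0.065 + 55 ≈ 46593.5 mm ≈ 46.59 m.
Far limit Df = s·(H − f)/(H − s) = 3370 × (46593.5 − 55) / (46593.5 − 3370) = 3370 × 46538.5 / 43223.5 ≈ 3628.5 mm ≈ 3.63 m.

3.63 m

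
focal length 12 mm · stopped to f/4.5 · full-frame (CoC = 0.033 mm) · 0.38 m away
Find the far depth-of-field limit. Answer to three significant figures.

0.612 m

Hyperfocal distance H = f²/(N·c) + f = 12²/(4.5 × 0.033) + 12 = 144/0.1485 + 12 ≈ 981.7 mm ≈ 0.982 m.
Far limit Df = s·(H − f)/(H − s) = 380 × (981.7 − 12) / (981.7 − 380) = 380 × 969.7 / 601.7 ≈ 612.41 mm ≈ 0.612 m.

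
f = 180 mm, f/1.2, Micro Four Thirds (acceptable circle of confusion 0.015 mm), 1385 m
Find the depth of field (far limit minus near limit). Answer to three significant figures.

Hyperfocal distance H = f²/(N·c) + f = 180²/(1.2 × 0.015) + 180 = 32400/0.018 + 180 ≈ 1800180.0 mm ≈ 1800 m.
Near limit Dn = s·(H − f)/(H + s − 2f) = 1385000 × (1800180.0 − 180) / (1800180.0 + 1385000 − 2 × 180) = 1385000 × 1800000.0 / 3184820.0 ≈ 782776 mm.
Far limit Df = s·(H − f)/(H − s) = 1385000 × (1800180.0 − 180) / (1800180.0 − 1385000) = 1385000 × 1800000.0 / 415180.0 ≈ 6004625 mm.
Depth of field = Df − Dn = 6004625 − 782776 ≈ 5221849 mm ≈ 5220 m.

5220 m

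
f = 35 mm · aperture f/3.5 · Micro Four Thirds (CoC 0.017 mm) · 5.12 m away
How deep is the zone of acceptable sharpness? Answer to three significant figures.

2.69 m

Hyperfocal distance H = f²/(N·c) + f = 35²/(3.5 × 0.017) + 35 = 1225/0.0595 + 35 ≈ 20623.2 mm ≈ 20.62 m.
Near limit Dn = s·(H − f)/(H + s − 2f) = 5120 × (20623.2 − 35) / (20623.2 + 5120 − 2 × 35) = 5120 × 20588.2 / 25673.2 ≈ 4105.9 mm.
Far limit Df = s·(H − f)/(H − s) = 5120 × (20623.2 − 35) / (20623.2 − 5120) = 5120 × 20588.2 / 15503.2 ≈ 6799.3 mm.
Depth of field = Df − Dn = 6799.3 − 4105.9 ≈ 2693.4 mm ≈ 2.69 m.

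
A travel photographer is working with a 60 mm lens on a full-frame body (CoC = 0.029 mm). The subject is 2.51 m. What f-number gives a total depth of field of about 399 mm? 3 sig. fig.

f/4

Write h = H − f = f²/(N·c). The thin-lens limits are Dn = s·h/(h + (s−f)) and Df = s·h/(h − (s−f)), so DoF = Df − Dn = 2·s·(s−f)·h / (h² − (s−f)²).
That is a quadratic in h: DoF·h² − 2·s·(s−f)·h − DoF·(s−f)² = 0 ⇒ h = (s−f)·(s + √(s² + DoF²)) / DoF = 2450 × (2510 + √(2510² + 399²)) / 399 = 2450 × (2510 + 2541.52) / 399 ≈ 31018 mm.
Then N = f²/(c·h) = 60² / (0.029 × 31018) = 3600 / 899.52 ≈ 4.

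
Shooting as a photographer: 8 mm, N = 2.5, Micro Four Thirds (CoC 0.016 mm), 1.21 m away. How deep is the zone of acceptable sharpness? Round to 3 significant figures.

Hyperfocal distance H = f²/(N·c) + f = 8²/(2.5 × 0.016) + 8 = 64/0.04 + 8 ≈ 1608.0 mm ≈ 1.608 m.
Near limit Dn = s·(H − f)/(H + s − 2f) = 1210 × (1608.0 − 8) / (1608.0 + 1210 − 2 × 8) = 1210 × 1600.0 / 2802.0 ≈ 690.9 mm.
Far limit Df = s·(H − f)/(H − s) = 1210 × (1608.0 − 8) / (1608.0 − 1210) = 1210 × 1600.0 / 398.0 ≈ 4864.3 mm.
Depth of field = Df − Dn = 4864.3 − 690.9 ≈ 4173.4 mm ≈ 4.17 m.

4.17 m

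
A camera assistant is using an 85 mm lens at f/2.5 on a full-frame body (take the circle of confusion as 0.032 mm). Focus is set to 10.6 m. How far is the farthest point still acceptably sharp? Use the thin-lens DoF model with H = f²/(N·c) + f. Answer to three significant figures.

12.0 m

Hyperfocal distance H = f²/(N·c) + f = 85²/(2.5 × 0.032) + 85 = 7225/0.08 + 85 ≈ 90397.5 mm ≈ 90.40 m.
Far limit Df = s·(H − f)/(H − s) = 10600 × (90397.5 − 85) / (90397.5 − 10600) = 10600 × 90312.5 / 79797.5 ≈ 11997 mm ≈ 12.0 m.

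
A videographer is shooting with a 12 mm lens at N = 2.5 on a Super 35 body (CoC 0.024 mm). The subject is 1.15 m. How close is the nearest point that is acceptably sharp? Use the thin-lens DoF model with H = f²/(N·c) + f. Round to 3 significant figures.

0.780 m

Hyperfocal distance H = f²/(N·c) + f = 12²/(2.5 × 0.024) + 12 = 144/0.06 + 12 ≈ 2412.0 mm ≈ 2.412 m.
Near limit Dn = s·(H − f)/(H + s − 2f) = 1150 × (2412.0 − 12) / (2412.0 + 1150 − 2 × 12) = 1150 × 2400.0 / 3538.0 ≈ 780.10 mm ≈ 0.780 m.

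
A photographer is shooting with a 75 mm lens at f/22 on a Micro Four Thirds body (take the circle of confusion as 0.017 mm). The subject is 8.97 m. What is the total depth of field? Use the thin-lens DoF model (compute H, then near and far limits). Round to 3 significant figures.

Hyperfocal distance H = f²/(N·c) + f = 75²/(22 × 0.017) + 75 = 5625/0.374 + 75 ≈ 15115.1 mm ≈ 15.12 m.
Near limit Dn = s·(H − f)/(H + s − 2f) = 8970 × (15115.1 − 75) / (15115.1 + 8970 − 2 × 75) = 8970 × 15040.1 / 23935.1 ≈ 5636 mm.
Far limit Df = s·(H − f)/(H − s) = 8970 × (15115.1 − 75) / (15115.1 − 8970) = 8970 × 15040.1 / 6145.1 ≈ 21954 mm.
Depth of field = Df − Dn = 21954 − 5636 ≈ 16318 mm ≈ 16.3 m.

16.3 m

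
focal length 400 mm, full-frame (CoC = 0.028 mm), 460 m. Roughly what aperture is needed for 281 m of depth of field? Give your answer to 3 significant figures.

Write h = H − f = f²/(N·c). The thin-lens limits are Dn = s·h/(h + (s−f)) and Df = s·h/(h − (s−f)), so DoF = Df − Dn = 2·s·(s−f)·h / (h² − (s−f)²).
That is a quadratic in h: DoF·h² − 2·s·(s−f)·h − DoF·(s−f)² = 0 ⇒ h = (s−f)·(s + √(s² + DoF²)) / DoF = 459600 × (460000 + √(460000² + 281000²)) / 281000 = 459600 × (460000 + 539037) / 281000 ≈ 1634012 mm.
Then N = f²/(c·h) = 400² / (0.028 × 1634012) = 160000 / 45752 ≈ 3.50.

f/3.50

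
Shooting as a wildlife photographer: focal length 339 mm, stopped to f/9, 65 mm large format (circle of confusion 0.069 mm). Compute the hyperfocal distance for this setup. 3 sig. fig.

185 m

Hyperfocal distance H = f²/(N·c) + f = 339²/(9 × 0.069) + 339 = 114921/0.621 + 339 ≈ 185397.0 mm ≈ 185 m.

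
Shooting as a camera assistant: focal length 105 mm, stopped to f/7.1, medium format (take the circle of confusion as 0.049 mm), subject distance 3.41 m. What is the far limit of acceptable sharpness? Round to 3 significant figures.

Hyperfocal distance H = f²/(N·c) + f = 105²/(7.1 × 0.049) + 105 = 11025/0.3479 + 105 ≈ 31795.1 mm ≈ 31.80 m.
Far limit Df = s·(H − f)/(H − s) = 3410 × (31795.1 − 105) / (31795.1 − 3410) = 3410 × 31690.1 / 28385.1 ≈ 3807.0 mm ≈ 3.81 m.

3.81 m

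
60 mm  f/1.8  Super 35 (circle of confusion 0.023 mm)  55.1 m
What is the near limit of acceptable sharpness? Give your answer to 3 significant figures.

Hyperfocal distance H = f²/(N·c) + f = 60²/(1.8 × 0.023) + 60 = 3600/0.0414 + 60 ≈ 87016.5 mm ≈ 87.02 m.
Near limit Dn = s·(H − f)/(H + s − 2f) = 55100 × (87016.5 − 60) / (87016.5 + 55100 − 2 × 60) = 55100 × 86956.5 / 141996.5 ≈ 33742 mm ≈ 33.7 m.

33.7 m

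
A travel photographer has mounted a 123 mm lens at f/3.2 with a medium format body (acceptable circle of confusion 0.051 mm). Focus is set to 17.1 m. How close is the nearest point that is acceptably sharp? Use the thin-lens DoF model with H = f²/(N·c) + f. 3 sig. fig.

14.5 m

Hyperfocal distance H = f²/(N·c) + f = 123²/(3.2 × 0.051) + 123 = 15129/0.1632 + 123 ≈ 92825.2 mm ≈ 92.83 m.
Near limit Dn = s·(H − f)/(H + s − 2f) = 17100 × (92825.2 − 123) / (92825.2 + 17100 − 2 × 123) = 17100 × 92702.2 / 109679.2 ≈ 14453 mm ≈ 14.5 m.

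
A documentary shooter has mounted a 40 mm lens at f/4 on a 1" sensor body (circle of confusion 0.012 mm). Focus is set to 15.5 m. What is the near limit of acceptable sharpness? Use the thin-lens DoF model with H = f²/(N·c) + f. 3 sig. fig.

10.6 m

Hyperfocal distance H = f²/(N·c) + f = 40²/(4 × 0.012) + 40 = 1600/0.048 + 40 ≈ 33373.3 mm ≈ 33.37 m.
Near limit Dn = s·(H − f)/(H + s − 2f) = 15500 × (33373.3 − 40) / (33373.3 + 15500 − 2 × 40) = 15500 × 33333.3 / 48793.3 ≈ 10589 mm ≈ 10.6 m.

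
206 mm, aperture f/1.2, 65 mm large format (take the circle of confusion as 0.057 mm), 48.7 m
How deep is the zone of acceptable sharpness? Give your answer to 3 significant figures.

Hyperfocal distance H = f²/(N·c) + f = 206²/(1.2 × 0.057) + 206 = 42436/0.0684 + 206 ≈ 620615.4 mm ≈ 620.6 m.
Near limit Dn = s·(H − f)/(H + s − 2f) = 48700 × (620615.4 − 206) / (620615.4 + 48700 − 2 × 206) = 48700 × 620409.4 / 668903.4 ≈ 45169.4 mm.
Far limit Df = s·(H − f)/(H − s) = 48700 × (620615.4 − 206) / (620615.4 − 48700) = 48700 × 620409.4 / 571915.4 ≈ 52829.4 mm.
Depth of field = Df − Dn = 52829.4 − 45169.4 ≈ 7660.0 mm ≈ 7.66 m.

7.66 m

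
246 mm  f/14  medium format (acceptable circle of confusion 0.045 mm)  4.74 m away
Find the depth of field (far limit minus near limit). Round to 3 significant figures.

Hyperfocal distance H = f²/(N·c) + f = 246²/(14 × 0.045) + 246 = 60516/0.63 + 246 ≈ 96303.1 mm ≈ 96.30 m.
Near limit Dn = s·(H − f)/(H + s − 2f) = 4740 × (96303.1 − 246) / (96303.1 + 4740 − 2 × 246) = 4740 × 96057.1 / 100551.1 ≈ 4528.15 mm.
Far limit Df = s·(H − f)/(H − s) = 4740 × (96303.1 − 246) / (96303.1 − 4740) = 4740 × 96057.1 / 91563.1 ≈ 4972.64 mm.
Depth of field = Df − Dn = 4972.64 − 4528.15 ≈ 444.49 mm.

444 mm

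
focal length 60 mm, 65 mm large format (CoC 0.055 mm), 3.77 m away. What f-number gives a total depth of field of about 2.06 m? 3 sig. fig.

f/4.51

Write h = H − f = f²/(N·c). The thin-lens limits are Dn = s·h/(h + (s−f)) and Df = s·h/(h − (s−f)), so DoF = Df − Dn = 2·s·(s−f)·h / (h² − (s−f)²).
That is a quadratic in h: DoF·h² − 2·s·(s−f)·h − DoF·(s−f)² = 0 ⇒ h = (s−f)·(s + √(s² + DoF²)) / DoF = 3710 × (3770 + √(3770² + 2060²)) / 2060 = 3710 × (3770 + 4296.10) / 2060 ≈ 14527 mm.
Then N = f²/(c·h) = 60² / (0.055 × 14527) = 3600 / 798.97 ≈ 4.51.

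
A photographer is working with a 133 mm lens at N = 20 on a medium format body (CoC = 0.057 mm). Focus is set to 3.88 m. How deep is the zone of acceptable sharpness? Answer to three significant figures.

1.99 m

Hyperfocal distance H = f²/(N·c) + f = 133²/(20 × 0.057) + 133 = 17689/1.14 + 133 ≈ 15649.7 mm ≈ 15.65 m.
Near limit Dn = s·(H − f)/(H + s − 2f) = 3880 × (15649.7 − 133) / (15649.7 + 3880 − 2 × 133) = 3880 × 15516.7 / 19263.7 ≈ 3125.3 mm.
Far limit Df = s·(H − f)/(H − s) = 3880 × (15649.7 − 133) / (15649.7 − 3880) = 3880 × 15516.7 / 11769.7 ≈ 5115.2 mm.
Depth of field = Df − Dn = 5115.2 − 3125.3 ≈ 1989.9 mm ≈ 1.99 m.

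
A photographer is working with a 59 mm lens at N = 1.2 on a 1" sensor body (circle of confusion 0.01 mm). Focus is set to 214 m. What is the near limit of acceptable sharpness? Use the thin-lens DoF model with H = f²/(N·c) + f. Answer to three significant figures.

Hyperfocal distance H = f²/(N·c) + f = 59²/(1.2 × 0.01) + 59 = 3481/0.012 + 59 ≈ 290142.3 mm ≈ 290.1 m.
Near limit Dn = s·(H − f)/(H + s − 2f) = 214000 × (290142.3 − 59) / (290142.3 + 214000 − 2 × 59) = 214000 × 290083.3 / 504024.3 ≈ 123164 mm ≈ 123 m.

123 m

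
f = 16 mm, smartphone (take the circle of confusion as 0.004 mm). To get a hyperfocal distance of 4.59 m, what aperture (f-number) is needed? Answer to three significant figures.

Rearrange H = f²/(N·c) + f for N: N = f² / ((H − f)·c).
N = 16² / ((4590 − 16) × 0.004) = 256 / 18.30 ≈ 14.

f/14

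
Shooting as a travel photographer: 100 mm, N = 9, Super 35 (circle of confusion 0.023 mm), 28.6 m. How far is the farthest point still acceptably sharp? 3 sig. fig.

Hyperfocal distance H = f²/(N·c) + f = 100²/(9 × 0.023) + 100 = 10000/0.207 + 100 ≈ 48409.2 mm ≈ 48.41 m.
Far limit Df = s·(H − f)/(H − s) = 28600 × (48409.2 − 100) / (48409.2 − 28600) = 28600 × 48309.2 / 19809.2 ≈ 69748 mm ≈ 69.7 m.

69.7 m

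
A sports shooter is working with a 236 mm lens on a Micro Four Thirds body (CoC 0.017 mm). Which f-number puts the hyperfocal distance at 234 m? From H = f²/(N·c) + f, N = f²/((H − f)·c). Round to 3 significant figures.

Rearrange H = f²/(N·c) + f for N: N = f² / ((H − f)·c).
N = 236² / ((234000 − 236) × 0.017) = 55696 / 3974 ≈ 14.

f/14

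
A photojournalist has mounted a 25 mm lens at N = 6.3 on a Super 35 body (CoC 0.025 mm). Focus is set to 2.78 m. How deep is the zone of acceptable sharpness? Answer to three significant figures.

Hyperfocal distance H = f²/(N·c) + f = 25²/(6.3 × 0.025) + 25 = 625/0.1575 + 25 ≈ 3993.3 mm ≈ 3.993 m.
Near limit Dn = s·(H − f)/(H + s − 2f) = 2780 × (3993.3 − 25) / (3993.3 + 2780 − 2 × 25) = 2780 × 3968.3 / 6723.3 ≈ 1640.8 mm.
Far limit Df = s·(H − f)/(H − s) = 2780 × (3993.3 − 25) / (3993.3 − 2780) = 2780 × 3968.3 / 1213.3 ≈ 9092.7 mm.
Depth of field = Df − Dn = 9092.7 − 1640.8 ≈ 7451.9 mm ≈ 7.45 m.

7.45 m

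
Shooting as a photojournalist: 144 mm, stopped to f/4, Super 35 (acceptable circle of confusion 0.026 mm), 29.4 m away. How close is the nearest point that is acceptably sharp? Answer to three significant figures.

Hyperfocal distance H = f²/(N·c) + f = 144²/(4 × 0.026) + 144 = 20736/0.104 + 144 ≈ 199528.6 mm ≈ 199.5 m.
Near limit Dn = s·(H − f)/(H + s − 2f) = 29400 × (199528.6 − 144) / (199528.6 + 29400 − 2 × 144) = 29400 × 199384.6 / 228640.6 ≈ 25638 mm ≈ 25.6 m.

25.6 m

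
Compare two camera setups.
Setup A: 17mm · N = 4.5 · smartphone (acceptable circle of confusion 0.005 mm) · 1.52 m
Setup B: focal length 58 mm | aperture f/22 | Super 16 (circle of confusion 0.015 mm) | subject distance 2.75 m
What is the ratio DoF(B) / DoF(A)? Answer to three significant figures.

4.33

Setup A: H = 17²/(4.5×0.005) + 17 ≈ 12861.4 mm; DoF = Df − Dn = 1721.43 − 1360.77 ≈ 360.66 mm.
Setup B: H = 58²/(22×0.015) + 58 ≈ 10251.9 mm; DoF = Df − Dn = 3736.8 − 2175.5 ≈ 1561.3 mm.
Ratio = 1561.3 / 360.66 ≈ 4.33.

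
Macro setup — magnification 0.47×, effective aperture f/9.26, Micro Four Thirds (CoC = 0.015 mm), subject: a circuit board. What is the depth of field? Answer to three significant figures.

At magnification m, DoF ≈ 2·N_eff·c/m² = 2 × 9.26 × 0.015 / 0.47² = 0.2778 / 0.2209 ≈ 1.26 mm.

1.26 mm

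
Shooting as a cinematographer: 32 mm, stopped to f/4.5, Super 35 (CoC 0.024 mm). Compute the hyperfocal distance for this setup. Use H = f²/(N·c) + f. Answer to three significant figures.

9.51 m

Hyperfocal distance H = f²/(N·c) + f = 32²/(4.5 × 0.024) + 32 = 1024/0.108 + 32 ≈ 9513.5 mm ≈ 9.51 m.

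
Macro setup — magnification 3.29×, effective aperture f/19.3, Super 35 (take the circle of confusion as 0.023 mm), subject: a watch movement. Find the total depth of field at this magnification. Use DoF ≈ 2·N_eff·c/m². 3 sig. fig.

0.0820 mm

At magnification m, DoF ≈ 2·N_eff·c/m² = 2 × 19.3 × 0.023 / 3.29² = 0.8878 / 10.82 ≈ 0.082 mm.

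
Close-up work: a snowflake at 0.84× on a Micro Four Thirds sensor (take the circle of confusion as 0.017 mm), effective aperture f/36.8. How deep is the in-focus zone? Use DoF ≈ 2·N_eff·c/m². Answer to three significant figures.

1.77 mm

At magnification m, DoF ≈ 2·N_eff·c/m² = 2 × 36.8 × 0.017 / 0.84² = 1.251 / 0.7056 ≈ 1.77 mm.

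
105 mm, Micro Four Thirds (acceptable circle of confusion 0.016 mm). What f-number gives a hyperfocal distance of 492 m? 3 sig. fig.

f/1.40

Rearrange H = f²/(N·c) + f for N: N = f² / ((H − f)·c).
N = 105² / ((492000 − 105) × 0.016) = 11025 / 7870 ≈ 1.40.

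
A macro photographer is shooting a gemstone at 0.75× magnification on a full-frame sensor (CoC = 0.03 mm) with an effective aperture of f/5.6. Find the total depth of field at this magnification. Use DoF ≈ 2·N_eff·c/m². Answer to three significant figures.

0.597 mm

At magnification m, DoF ≈ 2·N_eff·c/m² = 2 × 5.6 × 0.03 / 0.75² = 0.336 / 0.5625 ≈ 0.597 mm.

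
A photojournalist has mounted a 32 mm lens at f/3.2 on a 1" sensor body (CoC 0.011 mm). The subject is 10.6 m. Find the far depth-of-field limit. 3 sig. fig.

16.6 m

Hyperfocal distance H = f²/(N·c) + f = 32²/(3.2 × 0.011) + 32 = 1024/0.0352 + 32 ≈ 29122.9 mm ≈ 29.12 m.
Far limit Df = s·(H − f)/(H − s) = 10600 × (29122.9 − 32) / (29122.9 − 10600) = 10600 × 29090.9 / 18522.9 ≈ 16648 mm ≈ 16.6 m.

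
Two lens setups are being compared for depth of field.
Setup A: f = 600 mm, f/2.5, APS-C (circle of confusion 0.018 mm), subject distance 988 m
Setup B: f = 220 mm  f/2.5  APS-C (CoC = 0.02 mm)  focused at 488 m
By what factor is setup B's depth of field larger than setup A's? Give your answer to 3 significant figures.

Setup A: H = 600²/(2.5×0.018) + 600 ≈ 8000600.0 mm; DoF = Df − Dn = 1127114 − 879453 ≈ 247661 mm.
Setup B: H = 220²/(2.5×0.02) + 220 ≈ 968220.0 mm; DoF = Df − Dn = 983682 − 324489 ≈ 659193 mm.
Ratio = 659193 / 247661 ≈ 2.66.

2.66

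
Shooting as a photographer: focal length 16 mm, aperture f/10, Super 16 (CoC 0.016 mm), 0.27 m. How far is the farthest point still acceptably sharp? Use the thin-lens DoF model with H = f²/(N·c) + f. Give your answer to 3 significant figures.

321 mm

Hyperfocal distance H = f²/(N·c) + f = 16²/(10 × 0.016) + 16 = 256/0.16 + 16 ≈ 1616.0 mm ≈ 1.616 m.
Far limit Df = s·(H − f)/(H − s) = 270 × (1616.0 − 16) / (1616.0 − 270) = 270 × 1600.0 / 1346.0 ≈ 320.95 mm.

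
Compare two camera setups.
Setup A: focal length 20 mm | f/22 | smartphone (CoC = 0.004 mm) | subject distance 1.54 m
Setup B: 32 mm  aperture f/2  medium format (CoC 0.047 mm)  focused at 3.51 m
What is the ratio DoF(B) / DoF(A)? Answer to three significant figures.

Setup A: H = 20²/(22×0.004) + 20 ≈ 4565.5 mm; DoF = Df − Dn = 2313.7 − 1154.1 ≈ 1159.6 mm.
Setup B: H = 32²/(2×0.047) + 32 ≈ 10925.6 mm; DoF = Df − Dn = 5156.2 − 2660.6 ≈ 2495.6 mm.
Ratio = 2495.6 / 1159.6 ≈ 2.15.

2.15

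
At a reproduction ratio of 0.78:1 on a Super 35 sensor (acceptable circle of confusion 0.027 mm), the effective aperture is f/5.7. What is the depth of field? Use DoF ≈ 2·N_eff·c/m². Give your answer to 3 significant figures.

At magnification m, DoF ≈ 2·N_eff·c/m² = 2 × 5.7 × 0.027 / 0.78² = 0.3078 / 0.6084 ≈ 0.506 mm.

0.506 mm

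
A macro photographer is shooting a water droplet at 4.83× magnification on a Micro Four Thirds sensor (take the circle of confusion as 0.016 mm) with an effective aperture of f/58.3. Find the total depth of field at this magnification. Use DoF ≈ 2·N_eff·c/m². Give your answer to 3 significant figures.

At magnification m, DoF ≈ 2·N_eff·c/m² = 2 × 58.3 × 0.016 / 4.83² = 1.866 / 23.33 ≈ 0.08 mm.

0.0800 mm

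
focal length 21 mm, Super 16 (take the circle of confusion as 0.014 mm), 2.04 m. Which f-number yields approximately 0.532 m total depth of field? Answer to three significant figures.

Write h = H − f = f²/(N·c). The thin-lens limits are Dn = s·h/(h + (s−f)) and Df = s·h/(h − (s−f)), so DoF = Df − Dn = 2·s·(s−f)·h / (h² − (s−f)²).
That is a quadratic in h: DoF·h² − 2·s·(s−f)·h − DoF·(s−f)² = 0 ⇒ h = (s−f)·(s + √(s² + DoF²)) / DoF = 2019 × (2040 + √(2040² + 532²)) / 532 = 2019 × (2040 + 2108.23) / 532 ≈ 15743 mm.
Then N = f²/(c·h) = 21² / (0.014 × 15743) = 441 / 220.40 ≈ 2.00.

f/2.00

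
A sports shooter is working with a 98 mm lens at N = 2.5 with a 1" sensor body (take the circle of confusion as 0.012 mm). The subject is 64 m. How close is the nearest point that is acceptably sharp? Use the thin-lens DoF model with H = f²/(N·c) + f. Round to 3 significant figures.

Hyperfocal distance H = f²/(N·c) + f = 98²/(2.5 × 0.012) + 98 = 9604/0.03 + 98 ≈ 320231.3 mm ≈ 320.2 m.
Near limit Dn = s·(H − f)/(H + s − 2f) = 64000 × (320231.3 − 98) / (320231.3 + 64000 − 2 × 98) = 64000 × 320133.3 / 384035.3 ≈ 53351 mm ≈ 53.4 m.

53.4 m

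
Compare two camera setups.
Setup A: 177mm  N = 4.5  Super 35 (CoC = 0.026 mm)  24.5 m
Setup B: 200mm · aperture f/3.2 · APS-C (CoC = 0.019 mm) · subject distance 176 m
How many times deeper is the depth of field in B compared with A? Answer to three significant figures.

22.6

Setup A: H = 177²/(4.5×0.026) + 177 ≈ 267946.2 mm; DoF = Df − Dn = 26947.8 − 22459.8 ≈ 4488.0 mm.
Setup B: H = 200²/(3.2×0.019) + 200 ≈ 658094.7 mm; DoF = Df − Dn = 240180 − 138887 ≈ 101293 mm.
Ratio = 101293 / 4488.0 ≈ 22.6.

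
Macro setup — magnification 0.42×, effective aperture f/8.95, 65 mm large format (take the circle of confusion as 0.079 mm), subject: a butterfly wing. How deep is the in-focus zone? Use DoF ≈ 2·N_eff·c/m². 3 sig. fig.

At magnification m, DoF ≈ 2·N_eff·c/m² = 2 × 8.95 × 0.079 / 0.42² = 1.414 / 0.1764 ≈ 8.02 mm.

8.02 mm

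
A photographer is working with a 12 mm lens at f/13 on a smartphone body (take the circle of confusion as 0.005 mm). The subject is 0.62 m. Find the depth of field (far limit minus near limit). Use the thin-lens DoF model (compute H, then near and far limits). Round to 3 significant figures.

368 mm

Hyperfocal distance H = f²/(N·c) + f = 12²/(13 × 0.005) + 12 = 144/0.065 + 12 ≈ 2227.4 mm ≈ 2.227 m.
Near limit Dn = s·(H − f)/(H + s − 2f) = 620 × (2227.4 − 12) / (2227.4 + 620 − 2 × 12) = 620 × 2215.4 / 2823.4 ≈ 486.49 mm.
Far limit Df = s·(H − f)/(H − s) = 620 × (2227.4 − 12) / (2227.4 − 620) = 620 × 2215.4 / 1607.4 ≈ 854.52 mm.
Depth of field = Df − Dn = 854.52 − 486.49 ≈ 368.03 mm.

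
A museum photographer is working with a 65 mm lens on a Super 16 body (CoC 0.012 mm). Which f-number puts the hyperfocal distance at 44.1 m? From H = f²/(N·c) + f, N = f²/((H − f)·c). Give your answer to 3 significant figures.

f/8

Rearrange H = f²/(N·c) + f for N: N = f² / ((H − f)·c).
N = 65² / ((44100 − 65) × 0.012) = 4225 / 528.4 ≈ 8.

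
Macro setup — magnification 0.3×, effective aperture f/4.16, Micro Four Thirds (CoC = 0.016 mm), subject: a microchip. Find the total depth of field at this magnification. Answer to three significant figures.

At magnification m, DoF ≈ 2·N_eff·c/m² = 2 × 4.16 × 0.016 / 0.3² = 0.1331 / 0.09 ≈ 1.48 mm.

1.48 mm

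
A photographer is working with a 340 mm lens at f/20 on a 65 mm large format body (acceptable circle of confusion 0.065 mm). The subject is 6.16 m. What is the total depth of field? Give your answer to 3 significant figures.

Hyperfocal distance H = f²/(N·c) + f = 340²/(20 × 0.065) + 340 = 115600/1.3 + 340 ≈ 89263.1 mm ≈ 89.26 m.
Near limit Dn = s·(H − f)/(H + s − 2f) = 6160 × (89263.1 − 340) / (89263.1 + 6160 − 2 × 340) = 6160 × 88923.1 / 94743.1 ≈ 5781.60 mm.
Far limit Df = s·(H − f)/(H − s) = 6160 × (89263.1 − 340) / (89263.1 − 6160) = 6160 × 88923.1 / 83103.1 ≈ 6591.41 mm.
Depth of field = Df − Dn = 6591.41 − 5781.60 ≈ 809.81 mm ≈ 0.810 m.

0.810 m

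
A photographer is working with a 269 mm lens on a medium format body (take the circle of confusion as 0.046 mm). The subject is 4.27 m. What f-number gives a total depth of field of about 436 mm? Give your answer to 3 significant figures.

Write h = H − f = f²/(N·c). The thin-lens limits are Dn = s·h/(h + (s−f)) and Df = s·h/(h − (s−f)), so DoF = Df − Dn = 2·s·(s−f)·h / (h² − (s−f)²).
That is a quadratic in h: DoF·h² − 2·s·(s−f)·h − DoF·(s−f)² = 0 ⇒ h = (s−f)·(s + √(s² + DoF²)) / DoF = 4001 × (4270 + √(4270² + 436²)) / 436 = 4001 × (4270 + 4292.20) / 436 ≈ 78572 mm.
Then N = f²/(c·h) = 269² / (0.046 × 78572) = 72361 / 3614.3 ≈ 20.

f/20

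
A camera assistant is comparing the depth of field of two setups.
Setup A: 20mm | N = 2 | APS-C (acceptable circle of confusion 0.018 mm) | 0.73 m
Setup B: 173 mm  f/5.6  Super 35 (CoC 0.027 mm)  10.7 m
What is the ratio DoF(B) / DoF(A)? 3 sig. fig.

12.2

Setup A: H = 20²/(2×0.018) + 20 ≈ 11131.1 mm; DoF = Df − Dn = 779.831 − 686.155 ≈ 93.676 mm.
Setup B: H = 173²/(5.6×0.027) + 173 ≈ 198116.1 mm; DoF = Df − Dn = 11301.0 − 10159.7 ≈ 1141.3 mm.
Ratio = 1141.3 / 93.676 ≈ 12.2.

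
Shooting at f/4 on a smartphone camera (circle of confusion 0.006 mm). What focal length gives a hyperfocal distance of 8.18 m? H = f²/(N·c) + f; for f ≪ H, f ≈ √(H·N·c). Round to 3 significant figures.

14.0 mm

From H = f²/(N·c) + f, with f ≪ H: f ≈ √(H·N·c) = √(8180 × 4 × 0.006) = √196.32 ≈ 14.01 mm.
The +f correction barely moves this — solving exactly, f² + N·c·f − N·c·H = 0 ⇒ f = (−N·c + √((N·c)² + 4·N·c·H))/2 = (−0.024 + √785.28)/2 ≈ 13.999 mm, so f ≈ 14.0 mm.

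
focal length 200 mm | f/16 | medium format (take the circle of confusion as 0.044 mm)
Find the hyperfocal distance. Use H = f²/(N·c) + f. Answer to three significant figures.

Hyperfocal distance H = f²/(N·c) + f = 200²/(16 × 0.044) + 200 = 40000/0.704 + 200 ≈ 57018.2 mm ≈ 57.0 m.

57.0 m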